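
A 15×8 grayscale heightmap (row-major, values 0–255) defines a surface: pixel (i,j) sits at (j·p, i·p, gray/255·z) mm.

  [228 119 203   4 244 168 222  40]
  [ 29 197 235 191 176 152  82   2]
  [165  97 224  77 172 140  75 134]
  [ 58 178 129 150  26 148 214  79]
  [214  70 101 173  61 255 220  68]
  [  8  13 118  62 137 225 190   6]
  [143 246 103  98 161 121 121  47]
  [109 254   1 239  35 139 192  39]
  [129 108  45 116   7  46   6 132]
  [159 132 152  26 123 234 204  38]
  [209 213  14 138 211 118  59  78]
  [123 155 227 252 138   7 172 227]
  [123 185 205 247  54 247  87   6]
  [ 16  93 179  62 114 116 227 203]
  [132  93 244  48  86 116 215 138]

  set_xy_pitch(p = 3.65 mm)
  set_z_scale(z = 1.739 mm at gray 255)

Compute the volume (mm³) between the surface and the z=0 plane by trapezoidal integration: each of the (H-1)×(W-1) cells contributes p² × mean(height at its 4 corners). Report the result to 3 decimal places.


1181.514

height_mm = gray/255 × 1.739; cell vol = 3.65² × mean(4 corners)
unit = 3.65² × 1.739 / (4×255) = 0.0227136 mm³ per gray-sum
row 0: Σ corner-gray over 7 cells = 4285  → 97.3276
row 1: Σ corner-gray over 7 cells = 3966  → 90.0820
row 2: Σ corner-gray over 7 cells = 3696  → 83.9493
row 3: Σ corner-gray over 7 cells = 3869  → 87.8787
row 4: Σ corner-gray over 7 cells = 3546  → 80.5423
row 5: Σ corner-gray over 7 cells = 3394  → 77.0898
row 6: Σ corner-gray over 7 cells = 3758  → 85.3575
row 7: Σ corner-gray over 7 cells = 2785  → 63.2573
row 8: Σ corner-gray over 7 cells = 2856  → 64.8699
row 9: Σ corner-gray over 7 cells = 3732  → 84.7670
row 10: Σ corner-gray over 7 cells = 4045  → 91.8763
row 11: Σ corner-gray over 7 cells = 4431  → 100.6438
row 12: Σ corner-gray over 7 cells = 3980  → 90.4000
row 13: Σ corner-gray over 7 cells = 3675  → 83.4723
Σ rows: total corner-gray = 52018  → 1181.5138 mm³


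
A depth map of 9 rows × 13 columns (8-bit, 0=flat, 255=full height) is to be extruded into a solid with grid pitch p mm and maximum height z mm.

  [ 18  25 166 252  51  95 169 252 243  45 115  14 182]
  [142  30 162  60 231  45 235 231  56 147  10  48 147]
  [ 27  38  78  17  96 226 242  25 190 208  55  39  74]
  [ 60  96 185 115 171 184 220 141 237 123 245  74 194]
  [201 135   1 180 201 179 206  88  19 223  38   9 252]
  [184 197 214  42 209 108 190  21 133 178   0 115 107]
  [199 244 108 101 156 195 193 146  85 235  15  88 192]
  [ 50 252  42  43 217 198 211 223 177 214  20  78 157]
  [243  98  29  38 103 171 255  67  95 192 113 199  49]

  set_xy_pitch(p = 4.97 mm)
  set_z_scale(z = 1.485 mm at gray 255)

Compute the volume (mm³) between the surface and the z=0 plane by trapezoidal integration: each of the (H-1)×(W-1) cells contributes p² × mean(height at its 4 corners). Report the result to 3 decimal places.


1826.346

height_mm = gray/255 × 1.485; cell vol = 4.97² × mean(4 corners)
unit = 4.97² × 1.485 / (4×255) = 0.0359616 mm³ per gray-sum
row 0: Σ corner-gray over 12 cells = 5853  → 210.4833
row 1: Σ corner-gray over 12 cells = 5328  → 191.6034
row 2: Σ corner-gray over 12 cells = 6365  → 228.8956
row 3: Σ corner-gray over 12 cells = 6847  → 246.2291
row 4: Σ corner-gray over 12 cells = 6116  → 219.9412
row 5: Σ corner-gray over 12 cells = 6628  → 238.3535
row 6: Σ corner-gray over 12 cells = 7080  → 254.6082
row 7: Σ corner-gray over 12 cells = 6569  → 236.2318
Σ rows: total corner-gray = 50786  → 1826.3460 mm³


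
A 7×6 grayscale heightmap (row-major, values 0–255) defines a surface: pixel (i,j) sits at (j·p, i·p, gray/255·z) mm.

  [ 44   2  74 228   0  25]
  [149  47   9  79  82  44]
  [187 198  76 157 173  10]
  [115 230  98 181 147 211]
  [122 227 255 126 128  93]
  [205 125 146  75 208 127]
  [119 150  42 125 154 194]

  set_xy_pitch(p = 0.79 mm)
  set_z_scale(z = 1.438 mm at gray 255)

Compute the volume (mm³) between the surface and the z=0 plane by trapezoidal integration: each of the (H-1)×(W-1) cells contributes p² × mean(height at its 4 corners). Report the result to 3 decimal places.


13.661

height_mm = gray/255 × 1.438; cell vol = 0.79² × mean(4 corners)
unit = 0.79² × 1.438 / (4×255) = 0.000879859 mm³ per gray-sum
row 0: Σ corner-gray over 5 cells = 1304  → 1.1473
row 1: Σ corner-gray over 5 cells = 2032  → 1.7879
row 2: Σ corner-gray over 5 cells = 3043  → 2.6774
row 3: Σ corner-gray over 5 cells = 3325  → 2.9255
row 4: Σ corner-gray over 5 cells = 3127  → 2.7513
row 5: Σ corner-gray over 5 cells = 2695  → 2.3712
Σ rows: total corner-gray = 15526  → 13.6607 mm³


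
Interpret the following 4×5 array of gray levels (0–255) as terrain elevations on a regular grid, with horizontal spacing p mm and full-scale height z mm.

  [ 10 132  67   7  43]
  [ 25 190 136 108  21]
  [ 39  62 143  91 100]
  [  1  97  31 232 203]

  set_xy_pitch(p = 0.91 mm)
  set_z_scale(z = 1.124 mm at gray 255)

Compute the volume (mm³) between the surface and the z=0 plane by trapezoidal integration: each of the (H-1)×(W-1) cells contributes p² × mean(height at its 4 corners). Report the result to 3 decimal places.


4.270

height_mm = gray/255 × 1.124; cell vol = 0.91² × mean(4 corners)
unit = 0.91² × 1.124 / (4×255) = 0.000912534 mm³ per gray-sum
row 0: Σ corner-gray over 4 cells = 1379  → 1.2584
row 1: Σ corner-gray over 4 cells = 1645  → 1.5011
row 2: Σ corner-gray over 4 cells = 1655  → 1.5102
Σ rows: total corner-gray = 4679  → 4.2697 mm³


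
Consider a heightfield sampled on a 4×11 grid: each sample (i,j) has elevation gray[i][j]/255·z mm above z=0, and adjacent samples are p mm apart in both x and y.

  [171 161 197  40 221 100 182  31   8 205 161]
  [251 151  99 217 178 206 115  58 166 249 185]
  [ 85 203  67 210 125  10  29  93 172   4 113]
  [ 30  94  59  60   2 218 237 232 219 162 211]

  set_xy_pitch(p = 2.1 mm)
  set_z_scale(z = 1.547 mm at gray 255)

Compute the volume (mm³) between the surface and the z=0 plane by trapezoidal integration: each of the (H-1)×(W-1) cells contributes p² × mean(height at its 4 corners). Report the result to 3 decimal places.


107.718

height_mm = gray/255 × 1.547; cell vol = 2.1² × mean(4 corners)
unit = 2.1² × 1.547 / (4×255) = 0.0066885 mm³ per gray-sum
row 0: Σ corner-gray over 10 cells = 5936  → 39.7029
row 1: Σ corner-gray over 10 cells = 5338  → 35.7032
row 2: Σ corner-gray over 10 cells = 4831  → 32.3121
Σ rows: total corner-gray = 16105  → 107.7183 mm³


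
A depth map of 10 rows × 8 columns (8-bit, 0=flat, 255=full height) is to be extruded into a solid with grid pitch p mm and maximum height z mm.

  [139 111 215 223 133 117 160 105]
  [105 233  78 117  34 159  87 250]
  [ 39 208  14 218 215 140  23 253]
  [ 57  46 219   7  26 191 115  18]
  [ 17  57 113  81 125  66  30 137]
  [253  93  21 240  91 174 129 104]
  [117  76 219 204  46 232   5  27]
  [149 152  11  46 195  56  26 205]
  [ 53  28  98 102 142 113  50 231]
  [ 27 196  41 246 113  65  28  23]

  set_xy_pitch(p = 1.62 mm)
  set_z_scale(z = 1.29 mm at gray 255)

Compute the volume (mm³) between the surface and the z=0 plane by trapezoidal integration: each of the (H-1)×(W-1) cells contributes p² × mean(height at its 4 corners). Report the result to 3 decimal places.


93.678

height_mm = gray/255 × 1.29; cell vol = 1.62² × mean(4 corners)
unit = 1.62² × 1.29 / (4×255) = 0.00331909 mm³ per gray-sum
row 0: Σ corner-gray over 7 cells = 3933  → 13.0540
row 1: Σ corner-gray over 7 cells = 3699  → 12.2773
row 2: Σ corner-gray over 7 cells = 3211  → 10.6576
row 3: Σ corner-gray over 7 cells = 2381  → 7.9028
row 4: Σ corner-gray over 7 cells = 2951  → 9.7946
row 5: Σ corner-gray over 7 cells = 3561  → 11.8193
row 6: Σ corner-gray over 7 cells = 3034  → 10.0701
row 7: Σ corner-gray over 7 cells = 2676  → 8.8819
row 8: Σ corner-gray over 7 cells = 2778  → 9.2204
Σ rows: total corner-gray = 28224  → 93.6781 mm³


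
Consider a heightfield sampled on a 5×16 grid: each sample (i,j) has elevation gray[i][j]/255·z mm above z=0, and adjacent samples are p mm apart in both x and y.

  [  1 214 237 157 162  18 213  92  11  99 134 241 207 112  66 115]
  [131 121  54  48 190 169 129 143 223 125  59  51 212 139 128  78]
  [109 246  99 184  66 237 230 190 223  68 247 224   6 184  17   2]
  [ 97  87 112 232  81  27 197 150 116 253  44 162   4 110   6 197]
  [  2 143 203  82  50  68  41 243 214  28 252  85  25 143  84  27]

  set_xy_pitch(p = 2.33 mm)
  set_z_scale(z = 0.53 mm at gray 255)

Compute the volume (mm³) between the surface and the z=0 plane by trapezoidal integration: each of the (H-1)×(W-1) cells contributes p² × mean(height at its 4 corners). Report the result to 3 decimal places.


height_mm = gray/255 × 0.53; cell vol = 2.33² × mean(4 corners)
unit = 2.33² × 0.53 / (4×255) = 0.0028209 mm³ per gray-sum
row 0: Σ corner-gray over 15 cells = 7833  → 22.0961
row 1: Σ corner-gray over 15 cells = 8344  → 23.5376
row 2: Σ corner-gray over 15 cells = 8009  → 22.5926
row 3: Σ corner-gray over 15 cells = 6807  → 19.2019
Σ rows: total corner-gray = 30993  → 87.4281 mm³

87.428


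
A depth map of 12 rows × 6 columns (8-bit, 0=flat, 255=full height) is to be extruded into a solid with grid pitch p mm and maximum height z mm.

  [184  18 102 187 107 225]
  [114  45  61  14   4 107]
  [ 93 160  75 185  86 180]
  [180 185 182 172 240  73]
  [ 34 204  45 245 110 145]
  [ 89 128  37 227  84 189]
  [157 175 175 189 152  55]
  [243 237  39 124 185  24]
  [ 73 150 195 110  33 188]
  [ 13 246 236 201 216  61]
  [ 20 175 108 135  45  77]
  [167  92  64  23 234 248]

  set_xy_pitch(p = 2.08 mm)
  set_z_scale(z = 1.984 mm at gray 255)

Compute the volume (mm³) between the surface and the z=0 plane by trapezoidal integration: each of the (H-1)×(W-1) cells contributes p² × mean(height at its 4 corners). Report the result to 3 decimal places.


height_mm = gray/255 × 1.984; cell vol = 2.08² × mean(4 corners)
unit = 2.08² × 1.984 / (4×255) = 0.00841527 mm³ per gray-sum
row 0: Σ corner-gray over 5 cells = 1706  → 14.3565
row 1: Σ corner-gray over 5 cells = 1754  → 14.7604
row 2: Σ corner-gray over 5 cells = 3096  → 26.0537
row 3: Σ corner-gray over 5 cells = 3198  → 26.9120
row 4: Σ corner-gray over 5 cells = 2617  → 22.0228
row 5: Σ corner-gray over 5 cells = 2824  → 23.7647
row 6: Σ corner-gray over 5 cells = 3031  → 25.5067
row 7: Σ corner-gray over 5 cells = 2674  → 22.5024
row 8: Σ corner-gray over 5 cells = 3109  → 26.1631
row 9: Σ corner-gray over 5 cells = 2895  → 24.3622
row 10: Σ corner-gray over 5 cells = 2264  → 19.0522
Σ rows: total corner-gray = 29168  → 245.4567 mm³

245.457


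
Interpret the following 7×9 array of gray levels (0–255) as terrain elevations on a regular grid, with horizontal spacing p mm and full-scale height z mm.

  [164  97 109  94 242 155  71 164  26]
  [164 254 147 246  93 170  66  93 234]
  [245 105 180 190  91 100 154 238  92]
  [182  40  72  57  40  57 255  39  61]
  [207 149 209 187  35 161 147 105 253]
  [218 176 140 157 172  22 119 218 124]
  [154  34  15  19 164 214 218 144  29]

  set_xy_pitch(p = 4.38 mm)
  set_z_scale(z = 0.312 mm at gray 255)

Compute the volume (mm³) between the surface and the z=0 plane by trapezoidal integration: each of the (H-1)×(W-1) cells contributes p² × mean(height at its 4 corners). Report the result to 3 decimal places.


height_mm = gray/255 × 0.312; cell vol = 4.38² × mean(4 corners)
unit = 4.38² × 0.312 / (4×255) = 0.00586817 mm³ per gray-sum
row 0: Σ corner-gray over 8 cells = 4590  → 26.9349
row 1: Σ corner-gray over 8 cells = 4989  → 29.2763
row 2: Σ corner-gray over 8 cells = 3816  → 22.3929
row 3: Σ corner-gray over 8 cells = 3809  → 22.3519
row 4: Σ corner-gray over 8 cells = 4796  → 28.1437
row 5: Σ corner-gray over 8 cells = 4149  → 24.3470
Σ rows: total corner-gray = 26149  → 153.4468 mm³

153.447


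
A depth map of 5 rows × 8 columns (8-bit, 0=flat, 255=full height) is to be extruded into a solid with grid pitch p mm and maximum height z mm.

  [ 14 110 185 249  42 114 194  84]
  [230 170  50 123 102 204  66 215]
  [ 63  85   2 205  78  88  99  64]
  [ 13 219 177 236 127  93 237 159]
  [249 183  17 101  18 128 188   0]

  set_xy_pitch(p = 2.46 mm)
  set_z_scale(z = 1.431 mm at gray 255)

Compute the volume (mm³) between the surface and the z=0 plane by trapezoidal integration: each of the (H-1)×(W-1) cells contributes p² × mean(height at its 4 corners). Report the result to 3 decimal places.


height_mm = gray/255 × 1.431; cell vol = 2.46² × mean(4 corners)
unit = 2.46² × 1.431 / (4×255) = 0.00849004 mm³ per gray-sum
row 0: Σ corner-gray over 7 cells = 3761  → 31.9310
row 1: Σ corner-gray over 7 cells = 3116  → 26.4550
row 2: Σ corner-gray over 7 cells = 3591  → 30.4877
row 3: Σ corner-gray over 7 cells = 3869  → 32.8480
Σ rows: total corner-gray = 14337  → 121.7217 mm³

121.722


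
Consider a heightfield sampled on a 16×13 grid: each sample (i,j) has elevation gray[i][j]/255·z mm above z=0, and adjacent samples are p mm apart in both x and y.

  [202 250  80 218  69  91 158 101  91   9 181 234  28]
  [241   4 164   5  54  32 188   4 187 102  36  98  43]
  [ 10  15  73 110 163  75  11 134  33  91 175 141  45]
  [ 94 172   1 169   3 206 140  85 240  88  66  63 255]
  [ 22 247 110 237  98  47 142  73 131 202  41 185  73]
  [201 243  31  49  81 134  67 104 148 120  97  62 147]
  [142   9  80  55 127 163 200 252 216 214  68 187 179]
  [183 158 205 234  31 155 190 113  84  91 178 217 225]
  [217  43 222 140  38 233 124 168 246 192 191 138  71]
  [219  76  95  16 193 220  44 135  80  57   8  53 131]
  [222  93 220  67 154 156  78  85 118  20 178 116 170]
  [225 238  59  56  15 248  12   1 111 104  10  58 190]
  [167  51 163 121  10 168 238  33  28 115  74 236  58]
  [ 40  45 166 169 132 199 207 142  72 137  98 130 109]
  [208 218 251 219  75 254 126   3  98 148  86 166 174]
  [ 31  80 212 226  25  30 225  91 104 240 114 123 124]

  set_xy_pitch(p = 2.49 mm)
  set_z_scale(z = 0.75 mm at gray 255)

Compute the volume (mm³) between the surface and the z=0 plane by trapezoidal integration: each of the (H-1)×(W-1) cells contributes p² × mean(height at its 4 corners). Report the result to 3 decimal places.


399.245

height_mm = gray/255 × 0.75; cell vol = 2.49² × mean(4 corners)
unit = 2.49² × 0.75 / (4×255) = 0.0045589 mm³ per gray-sum
row 0: Σ corner-gray over 12 cells = 5226  → 23.8248
row 1: Σ corner-gray over 12 cells = 4129  → 18.8237
row 2: Σ corner-gray over 12 cells = 4912  → 22.3933
row 3: Σ corner-gray over 12 cells = 5936  → 27.0616
row 4: Σ corner-gray over 12 cells = 5741  → 26.1726
row 5: Σ corner-gray over 12 cells = 6083  → 27.7318
row 6: Σ corner-gray over 12 cells = 7183  → 32.7466
row 7: Σ corner-gray over 12 cells = 7478  → 34.0914
row 8: Σ corner-gray over 12 cells = 6062  → 27.6360
row 9: Σ corner-gray over 12 cells = 5266  → 24.0072
row 10: Σ corner-gray over 12 cells = 5201  → 23.7108
row 11: Σ corner-gray over 12 cells = 4938  → 22.5118
row 12: Σ corner-gray over 12 cells = 5842  → 26.6331
row 13: Σ corner-gray over 12 cells = 6813  → 31.0598
row 14: Σ corner-gray over 12 cells = 6765  → 30.8409
Σ rows: total corner-gray = 87575  → 399.2454 mm³


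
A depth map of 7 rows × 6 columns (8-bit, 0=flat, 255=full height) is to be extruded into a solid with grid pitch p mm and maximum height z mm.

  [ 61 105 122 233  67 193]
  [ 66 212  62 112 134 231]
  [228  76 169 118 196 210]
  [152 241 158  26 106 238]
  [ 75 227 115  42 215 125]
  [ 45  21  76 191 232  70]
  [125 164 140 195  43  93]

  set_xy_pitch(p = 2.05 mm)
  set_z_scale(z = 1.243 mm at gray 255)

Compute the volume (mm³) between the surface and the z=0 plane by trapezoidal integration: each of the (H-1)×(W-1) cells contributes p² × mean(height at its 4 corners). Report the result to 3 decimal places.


84.020

height_mm = gray/255 × 1.243; cell vol = 2.05² × mean(4 corners)
unit = 2.05² × 1.243 / (4×255) = 0.00512128 mm³ per gray-sum
row 0: Σ corner-gray over 5 cells = 2645  → 13.5458
row 1: Σ corner-gray over 5 cells = 2893  → 14.8159
row 2: Σ corner-gray over 5 cells = 3008  → 15.4048
row 3: Σ corner-gray over 5 cells = 2850  → 14.5957
row 4: Σ corner-gray over 5 cells = 2553  → 13.0746
row 5: Σ corner-gray over 5 cells = 2457  → 12.5830
Σ rows: total corner-gray = 16406  → 84.0198 mm³


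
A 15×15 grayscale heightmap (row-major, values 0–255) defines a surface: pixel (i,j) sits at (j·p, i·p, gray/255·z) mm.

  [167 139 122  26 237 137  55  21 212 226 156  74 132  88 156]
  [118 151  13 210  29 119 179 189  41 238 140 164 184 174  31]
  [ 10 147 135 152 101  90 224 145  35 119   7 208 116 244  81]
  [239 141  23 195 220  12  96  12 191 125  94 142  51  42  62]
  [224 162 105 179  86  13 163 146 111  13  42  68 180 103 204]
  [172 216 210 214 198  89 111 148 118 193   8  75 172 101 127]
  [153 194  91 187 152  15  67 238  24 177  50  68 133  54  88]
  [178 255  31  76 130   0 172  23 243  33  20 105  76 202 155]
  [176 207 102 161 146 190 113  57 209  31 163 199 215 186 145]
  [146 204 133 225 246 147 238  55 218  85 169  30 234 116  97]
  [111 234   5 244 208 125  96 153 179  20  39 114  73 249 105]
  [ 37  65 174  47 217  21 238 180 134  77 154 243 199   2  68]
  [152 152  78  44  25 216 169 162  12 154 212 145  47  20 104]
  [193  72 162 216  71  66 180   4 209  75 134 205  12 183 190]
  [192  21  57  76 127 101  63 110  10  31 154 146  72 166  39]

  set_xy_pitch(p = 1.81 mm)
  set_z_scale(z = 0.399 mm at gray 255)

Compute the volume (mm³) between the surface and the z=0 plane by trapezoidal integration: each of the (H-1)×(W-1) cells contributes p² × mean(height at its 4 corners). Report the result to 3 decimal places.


height_mm = gray/255 × 0.399; cell vol = 1.81² × mean(4 corners)
unit = 1.81² × 0.399 / (4×255) = 0.00128153 mm³ per gray-sum
row 0: Σ corner-gray over 14 cells = 7384  → 9.4628
row 1: Σ corner-gray over 14 cells = 7348  → 9.4167
row 2: Σ corner-gray over 14 cells = 6526  → 8.3633
row 3: Σ corner-gray over 14 cells = 6159  → 7.8930
row 4: Σ corner-gray over 14 cells = 7175  → 9.1950
row 5: Σ corner-gray over 14 cells = 7146  → 9.1578
row 6: Σ corner-gray over 14 cells = 6206  → 7.9532
row 7: Σ corner-gray over 14 cells = 7344  → 9.4116
row 8: Σ corner-gray over 14 cells = 8722  → 11.1775
row 9: Σ corner-gray over 14 cells = 8137  → 10.4278
row 10: Σ corner-gray over 14 cells = 7301  → 9.3565
row 11: Σ corner-gray over 14 cells = 6735  → 8.6311
row 12: Σ corner-gray over 14 cells = 6689  → 8.5722
row 13: Σ corner-gray over 14 cells = 6060  → 7.7661
Σ rows: total corner-gray = 98932  → 126.7846 mm³

126.785


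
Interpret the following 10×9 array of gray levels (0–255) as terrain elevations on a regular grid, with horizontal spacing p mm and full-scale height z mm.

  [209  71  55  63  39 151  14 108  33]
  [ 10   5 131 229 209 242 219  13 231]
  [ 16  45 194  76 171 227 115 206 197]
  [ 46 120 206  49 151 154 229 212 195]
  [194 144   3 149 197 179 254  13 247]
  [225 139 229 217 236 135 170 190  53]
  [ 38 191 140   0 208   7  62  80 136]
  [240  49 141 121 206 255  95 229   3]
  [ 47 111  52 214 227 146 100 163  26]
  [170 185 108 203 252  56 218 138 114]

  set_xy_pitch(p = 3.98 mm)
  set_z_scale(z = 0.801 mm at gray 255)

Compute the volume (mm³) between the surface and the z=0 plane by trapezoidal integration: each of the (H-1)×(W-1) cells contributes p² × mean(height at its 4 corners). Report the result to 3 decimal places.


505.984

height_mm = gray/255 × 0.801; cell vol = 3.98² × mean(4 corners)
unit = 3.98² × 0.801 / (4×255) = 0.0124394 mm³ per gray-sum
row 0: Σ corner-gray over 8 cells = 3581  → 44.5454
row 1: Σ corner-gray over 8 cells = 4618  → 57.4450
row 2: Σ corner-gray over 8 cells = 4764  → 59.2612
row 3: Σ corner-gray over 8 cells = 4802  → 59.7339
row 4: Σ corner-gray over 8 cells = 5229  → 65.0455
row 5: Σ corner-gray over 8 cells = 4460  → 55.4796
row 6: Σ corner-gray over 8 cells = 3985  → 49.5709
row 7: Σ corner-gray over 8 cells = 4534  → 56.4001
row 8: Σ corner-gray over 8 cells = 4703  → 58.5024
Σ rows: total corner-gray = 40676  → 505.9839 mm³


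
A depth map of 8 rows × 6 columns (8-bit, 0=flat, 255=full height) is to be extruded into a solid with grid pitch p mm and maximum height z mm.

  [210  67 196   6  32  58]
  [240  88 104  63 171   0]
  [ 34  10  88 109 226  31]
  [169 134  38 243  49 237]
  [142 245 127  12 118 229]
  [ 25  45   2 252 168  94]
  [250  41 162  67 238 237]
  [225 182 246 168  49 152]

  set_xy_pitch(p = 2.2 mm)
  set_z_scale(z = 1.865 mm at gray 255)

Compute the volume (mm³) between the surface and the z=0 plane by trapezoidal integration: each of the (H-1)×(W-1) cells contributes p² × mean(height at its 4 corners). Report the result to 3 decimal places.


height_mm = gray/255 × 1.865; cell vol = 2.2² × mean(4 corners)
unit = 2.2² × 1.865 / (4×255) = 0.00884961 mm³ per gray-sum
row 0: Σ corner-gray over 5 cells = 1962  → 17.3629
row 1: Σ corner-gray over 5 cells = 2023  → 17.9028
row 2: Σ corner-gray over 5 cells = 2265  → 20.0444
row 3: Σ corner-gray over 5 cells = 2709  → 23.9736
row 4: Σ corner-gray over 5 cells = 2428  → 21.4868
row 5: Σ corner-gray over 5 cells = 2556  → 22.6196
row 6: Σ corner-gray over 5 cells = 3170  → 28.0533
Σ rows: total corner-gray = 17113  → 151.4433 mm³

151.443


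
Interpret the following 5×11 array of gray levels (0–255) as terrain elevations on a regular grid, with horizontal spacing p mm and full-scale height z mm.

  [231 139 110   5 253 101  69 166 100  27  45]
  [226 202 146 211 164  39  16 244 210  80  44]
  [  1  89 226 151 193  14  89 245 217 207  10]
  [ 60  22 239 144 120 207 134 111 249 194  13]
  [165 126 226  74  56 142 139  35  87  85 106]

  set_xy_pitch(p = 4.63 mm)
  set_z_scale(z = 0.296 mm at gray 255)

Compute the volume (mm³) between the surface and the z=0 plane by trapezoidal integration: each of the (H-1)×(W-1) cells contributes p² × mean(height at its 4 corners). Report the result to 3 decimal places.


height_mm = gray/255 × 0.296; cell vol = 4.63² × mean(4 corners)
unit = 4.63² × 0.296 / (4×255) = 0.0062209 mm³ per gray-sum
row 0: Σ corner-gray over 10 cells = 5110  → 31.7888
row 1: Σ corner-gray over 10 cells = 5767  → 35.8760
row 2: Σ corner-gray over 10 cells = 5786  → 35.9942
row 3: Σ corner-gray over 10 cells = 5124  → 31.8759
Σ rows: total corner-gray = 21787  → 135.5348 mm³

135.535


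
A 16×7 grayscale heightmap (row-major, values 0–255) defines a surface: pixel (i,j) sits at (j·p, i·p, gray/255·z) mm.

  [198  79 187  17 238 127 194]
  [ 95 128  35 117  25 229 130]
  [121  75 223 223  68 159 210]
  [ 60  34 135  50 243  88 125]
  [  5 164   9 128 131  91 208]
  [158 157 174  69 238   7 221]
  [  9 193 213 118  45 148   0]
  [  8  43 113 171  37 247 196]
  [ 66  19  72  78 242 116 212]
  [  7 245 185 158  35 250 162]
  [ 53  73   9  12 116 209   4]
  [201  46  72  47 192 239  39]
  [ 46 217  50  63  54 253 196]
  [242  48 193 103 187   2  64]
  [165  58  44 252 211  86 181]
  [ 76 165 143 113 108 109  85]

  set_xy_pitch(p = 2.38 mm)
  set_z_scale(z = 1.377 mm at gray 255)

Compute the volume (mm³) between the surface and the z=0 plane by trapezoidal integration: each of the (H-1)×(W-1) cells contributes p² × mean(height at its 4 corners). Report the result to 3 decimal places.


334.546

height_mm = gray/255 × 1.377; cell vol = 2.38² × mean(4 corners)
unit = 2.38² × 1.377 / (4×255) = 0.00764694 mm³ per gray-sum
row 0: Σ corner-gray over 6 cells = 2981  → 22.7955
row 1: Σ corner-gray over 6 cells = 3120  → 23.8585
row 2: Σ corner-gray over 6 cells = 3112  → 23.7973
row 3: Σ corner-gray over 6 cells = 2544  → 19.4538
row 4: Σ corner-gray over 6 cells = 2928  → 22.3902
row 5: Σ corner-gray over 6 cells = 3112  → 23.7973
row 6: Σ corner-gray over 6 cells = 2869  → 21.9391
row 7: Σ corner-gray over 6 cells = 2758  → 21.0903
row 8: Σ corner-gray over 6 cells = 3247  → 24.8296
row 9: Σ corner-gray over 6 cells = 2810  → 21.4879
row 10: Σ corner-gray over 6 cells = 2327  → 17.7944
row 11: Σ corner-gray over 6 cells = 2948  → 22.5432
row 12: Σ corner-gray over 6 cells = 2888  → 22.0844
row 13: Σ corner-gray over 6 cells = 3020  → 23.0938
row 14: Σ corner-gray over 6 cells = 3085  → 23.5908
Σ rows: total corner-gray = 43749  → 334.5460 mm³


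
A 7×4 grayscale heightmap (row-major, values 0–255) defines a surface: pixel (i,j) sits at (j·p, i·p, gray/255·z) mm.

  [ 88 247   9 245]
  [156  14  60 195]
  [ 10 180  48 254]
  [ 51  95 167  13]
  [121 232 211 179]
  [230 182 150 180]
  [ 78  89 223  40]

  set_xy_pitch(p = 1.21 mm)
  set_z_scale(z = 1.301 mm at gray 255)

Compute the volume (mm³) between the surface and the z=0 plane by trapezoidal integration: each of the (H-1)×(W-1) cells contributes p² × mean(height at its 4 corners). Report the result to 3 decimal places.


18.153

height_mm = gray/255 × 1.301; cell vol = 1.21² × mean(4 corners)
unit = 1.21² × 1.301 / (4×255) = 0.00186745 mm³ per gray-sum
row 0: Σ corner-gray over 3 cells = 1344  → 2.5098
row 1: Σ corner-gray over 3 cells = 1219  → 2.2764
row 2: Σ corner-gray over 3 cells = 1308  → 2.4426
row 3: Σ corner-gray over 3 cells = 1774  → 3.3128
row 4: Σ corner-gray over 3 cells = 2260  → 4.2204
row 5: Σ corner-gray over 3 cells = 1816  → 3.3913
Σ rows: total corner-gray = 9721  → 18.1534 mm³


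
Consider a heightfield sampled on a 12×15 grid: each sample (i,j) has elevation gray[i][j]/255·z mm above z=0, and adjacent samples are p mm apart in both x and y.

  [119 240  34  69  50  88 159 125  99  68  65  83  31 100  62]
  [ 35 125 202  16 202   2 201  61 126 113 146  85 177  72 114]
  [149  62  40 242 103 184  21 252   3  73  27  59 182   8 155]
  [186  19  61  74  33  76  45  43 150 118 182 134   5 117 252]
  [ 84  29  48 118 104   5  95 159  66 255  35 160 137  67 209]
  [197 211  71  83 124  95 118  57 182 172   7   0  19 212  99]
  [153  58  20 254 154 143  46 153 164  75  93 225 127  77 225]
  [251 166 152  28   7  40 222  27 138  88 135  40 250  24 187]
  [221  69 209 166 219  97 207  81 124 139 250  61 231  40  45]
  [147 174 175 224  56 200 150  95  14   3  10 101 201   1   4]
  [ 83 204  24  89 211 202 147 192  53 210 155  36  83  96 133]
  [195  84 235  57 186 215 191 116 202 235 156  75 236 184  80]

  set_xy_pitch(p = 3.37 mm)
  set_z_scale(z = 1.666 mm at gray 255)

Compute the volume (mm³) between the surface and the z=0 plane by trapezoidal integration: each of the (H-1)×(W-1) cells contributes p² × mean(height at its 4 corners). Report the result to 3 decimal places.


1309.231

height_mm = gray/255 × 1.666; cell vol = 3.37² × mean(4 corners)
unit = 3.37² × 1.666 / (4×255) = 0.0185496 mm³ per gray-sum
row 0: Σ corner-gray over 14 cells = 5808  → 107.7361
row 1: Σ corner-gray over 14 cells = 6021  → 111.6872
row 2: Σ corner-gray over 14 cells = 5368  → 99.5743
row 3: Σ corner-gray over 14 cells = 5401  → 100.1864
row 4: Σ corner-gray over 14 cells = 5847  → 108.4595
row 5: Σ corner-gray over 14 cells = 6554  → 121.5741
row 6: Σ corner-gray over 14 cells = 6628  → 122.9468
row 7: Σ corner-gray over 14 cells = 7124  → 132.1474
row 8: Σ corner-gray over 14 cells = 7011  → 130.0513
row 9: Σ corner-gray over 14 cells = 6579  → 122.0378
row 10: Σ corner-gray over 14 cells = 8239  → 152.8302
Σ rows: total corner-gray = 70580  → 1309.2310 mm³


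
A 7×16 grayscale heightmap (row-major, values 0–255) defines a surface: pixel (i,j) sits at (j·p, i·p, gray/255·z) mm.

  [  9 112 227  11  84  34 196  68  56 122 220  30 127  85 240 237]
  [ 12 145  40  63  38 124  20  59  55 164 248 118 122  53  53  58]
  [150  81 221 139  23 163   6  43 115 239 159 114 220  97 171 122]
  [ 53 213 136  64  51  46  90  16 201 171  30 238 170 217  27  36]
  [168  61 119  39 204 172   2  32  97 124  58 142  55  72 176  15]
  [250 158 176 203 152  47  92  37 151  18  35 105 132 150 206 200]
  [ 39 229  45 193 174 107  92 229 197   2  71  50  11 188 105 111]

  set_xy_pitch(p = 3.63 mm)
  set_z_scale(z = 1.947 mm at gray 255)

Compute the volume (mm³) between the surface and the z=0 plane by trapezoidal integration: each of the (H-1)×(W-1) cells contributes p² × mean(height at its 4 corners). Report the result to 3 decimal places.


1012.283

height_mm = gray/255 × 1.947; cell vol = 3.63² × mean(4 corners)
unit = 3.63² × 1.947 / (4×255) = 0.0251524 mm³ per gray-sum
row 0: Σ corner-gray over 15 cells = 6144  → 154.5362
row 1: Σ corner-gray over 15 cells = 6528  → 164.1947
row 2: Σ corner-gray over 15 cells = 7283  → 183.1848
row 3: Σ corner-gray over 15 cells = 6318  → 158.9127
row 4: Σ corner-gray over 15 cells = 6663  → 167.5903
row 5: Σ corner-gray over 15 cells = 7310  → 183.8639
Σ rows: total corner-gray = 40246  → 1012.2826 mm³


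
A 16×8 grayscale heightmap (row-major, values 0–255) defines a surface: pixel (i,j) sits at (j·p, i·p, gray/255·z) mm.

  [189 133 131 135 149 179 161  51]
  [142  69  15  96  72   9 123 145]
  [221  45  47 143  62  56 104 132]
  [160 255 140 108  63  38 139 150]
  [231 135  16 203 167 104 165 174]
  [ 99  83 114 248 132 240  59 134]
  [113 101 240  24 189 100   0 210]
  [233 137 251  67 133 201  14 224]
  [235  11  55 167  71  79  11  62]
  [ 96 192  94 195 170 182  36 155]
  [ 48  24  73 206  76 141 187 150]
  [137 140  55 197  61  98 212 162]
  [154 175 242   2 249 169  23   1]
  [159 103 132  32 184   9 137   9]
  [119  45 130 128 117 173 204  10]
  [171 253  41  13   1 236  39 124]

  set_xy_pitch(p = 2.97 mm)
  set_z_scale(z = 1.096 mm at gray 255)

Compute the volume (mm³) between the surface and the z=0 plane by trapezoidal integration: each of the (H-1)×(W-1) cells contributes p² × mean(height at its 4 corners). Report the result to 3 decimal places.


height_mm = gray/255 × 1.096; cell vol = 2.97² × mean(4 corners)
unit = 2.97² × 1.096 / (4×255) = 0.00947814 mm³ per gray-sum
row 0: Σ corner-gray over 7 cells = 3071  → 29.1074
row 1: Σ corner-gray over 7 cells = 2322  → 22.0082
row 2: Σ corner-gray over 7 cells = 3063  → 29.0316
row 3: Σ corner-gray over 7 cells = 3781  → 35.8369
row 4: Σ corner-gray over 7 cells = 3970  → 37.6282
row 5: Σ corner-gray over 7 cells = 3616  → 34.2730
row 6: Σ corner-gray over 7 cells = 3694  → 35.0123
row 7: Σ corner-gray over 7 cells = 3148  → 29.8372
row 8: Σ corner-gray over 7 cells = 3074  → 29.1358
row 9: Σ corner-gray over 7 cells = 3601  → 34.1308
row 10: Σ corner-gray over 7 cells = 3437  → 32.5764
row 11: Σ corner-gray over 7 cells = 3700  → 35.0691
row 12: Σ corner-gray over 7 cells = 3237  → 30.6808
row 13: Σ corner-gray over 7 cells = 3085  → 29.2401
row 14: Σ corner-gray over 7 cells = 3184  → 30.1784
Σ rows: total corner-gray = 49983  → 473.7460 mm³

473.746


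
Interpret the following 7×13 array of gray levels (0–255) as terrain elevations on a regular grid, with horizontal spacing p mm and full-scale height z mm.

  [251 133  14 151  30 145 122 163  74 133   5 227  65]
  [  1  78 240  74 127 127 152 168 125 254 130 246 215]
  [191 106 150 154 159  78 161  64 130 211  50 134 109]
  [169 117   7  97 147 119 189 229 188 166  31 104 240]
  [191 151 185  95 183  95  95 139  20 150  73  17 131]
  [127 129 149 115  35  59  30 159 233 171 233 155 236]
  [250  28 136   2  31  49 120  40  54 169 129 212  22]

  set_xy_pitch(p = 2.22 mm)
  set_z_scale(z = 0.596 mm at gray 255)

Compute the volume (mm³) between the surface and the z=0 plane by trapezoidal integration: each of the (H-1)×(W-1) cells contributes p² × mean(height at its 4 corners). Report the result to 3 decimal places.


height_mm = gray/255 × 0.596; cell vol = 2.22² × mean(4 corners)
unit = 2.22² × 0.596 / (4×255) = 0.00287973 mm³ per gray-sum
row 0: Σ corner-gray over 12 cells = 6368  → 18.3381
row 1: Σ corner-gray over 12 cells = 6752  → 19.4439
row 2: Σ corner-gray over 12 cells = 6291  → 18.1164
row 3: Σ corner-gray over 12 cells = 5925  → 17.0624
row 4: Σ corner-gray over 12 cells = 6027  → 17.3561
row 5: Σ corner-gray over 12 cells = 5511  → 15.8702
Σ rows: total corner-gray = 36874  → 106.1872 mm³

106.187


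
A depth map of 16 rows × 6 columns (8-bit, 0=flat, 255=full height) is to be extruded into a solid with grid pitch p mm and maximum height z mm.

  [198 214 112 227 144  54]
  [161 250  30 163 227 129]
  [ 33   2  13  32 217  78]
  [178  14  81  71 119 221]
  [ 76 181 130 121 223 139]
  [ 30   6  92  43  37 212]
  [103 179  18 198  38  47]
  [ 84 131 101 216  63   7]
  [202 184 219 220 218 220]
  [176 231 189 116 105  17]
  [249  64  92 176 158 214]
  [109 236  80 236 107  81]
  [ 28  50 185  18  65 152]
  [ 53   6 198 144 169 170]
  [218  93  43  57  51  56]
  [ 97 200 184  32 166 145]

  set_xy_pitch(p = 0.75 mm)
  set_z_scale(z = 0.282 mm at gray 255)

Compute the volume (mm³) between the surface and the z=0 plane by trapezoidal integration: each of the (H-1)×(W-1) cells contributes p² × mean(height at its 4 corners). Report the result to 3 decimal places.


height_mm = gray/255 × 0.282; cell vol = 0.75² × mean(4 corners)
unit = 0.75² × 0.282 / (4×255) = 0.000155515 mm³ per gray-sum
row 0: Σ corner-gray over 5 cells = 3276  → 0.5095
row 1: Σ corner-gray over 5 cells = 2269  → 0.3529
row 2: Σ corner-gray over 5 cells = 1608  → 0.2501
row 3: Σ corner-gray over 5 cells = 2494  → 0.3879
row 4: Σ corner-gray over 5 cells = 2123  → 0.3302
row 5: Σ corner-gray over 5 cells = 1614  → 0.2510
row 6: Σ corner-gray over 5 cells = 2129  → 0.3311
row 7: Σ corner-gray over 5 cells = 3217  → 0.5003
row 8: Σ corner-gray over 5 cells = 3579  → 0.5566
row 9: Σ corner-gray over 5 cells = 2918  → 0.4538
row 10: Σ corner-gray over 5 cells = 2951  → 0.4589
row 11: Σ corner-gray over 5 cells = 2324  → 0.3614
row 12: Σ corner-gray over 5 cells = 2073  → 0.3224
row 13: Σ corner-gray over 5 cells = 2019  → 0.3140
row 14: Σ corner-gray over 5 cells = 2168  → 0.3372
Σ rows: total corner-gray = 36762  → 5.7170 mm³

5.717


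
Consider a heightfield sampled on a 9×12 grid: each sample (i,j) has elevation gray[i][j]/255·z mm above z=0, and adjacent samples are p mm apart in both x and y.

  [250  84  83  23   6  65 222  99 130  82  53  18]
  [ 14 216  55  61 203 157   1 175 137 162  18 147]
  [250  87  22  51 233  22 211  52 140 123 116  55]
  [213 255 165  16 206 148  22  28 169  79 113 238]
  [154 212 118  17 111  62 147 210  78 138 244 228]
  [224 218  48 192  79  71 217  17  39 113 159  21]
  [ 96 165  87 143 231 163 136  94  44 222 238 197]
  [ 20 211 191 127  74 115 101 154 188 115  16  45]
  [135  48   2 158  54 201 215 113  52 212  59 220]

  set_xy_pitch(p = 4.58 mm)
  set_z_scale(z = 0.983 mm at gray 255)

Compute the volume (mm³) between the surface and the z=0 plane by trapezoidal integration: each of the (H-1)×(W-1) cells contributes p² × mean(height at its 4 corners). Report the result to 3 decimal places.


876.160

height_mm = gray/255 × 0.983; cell vol = 4.58² × mean(4 corners)
unit = 4.58² × 0.983 / (4×255) = 0.0202155 mm³ per gray-sum
row 0: Σ corner-gray over 11 cells = 4493  → 90.8282
row 1: Σ corner-gray over 11 cells = 4950  → 100.0667
row 2: Σ corner-gray over 11 cells = 5272  → 106.5761
row 3: Σ corner-gray over 11 cells = 5909  → 119.4533
row 4: Σ corner-gray over 11 cells = 5607  → 113.3483
row 5: Σ corner-gray over 11 cells = 5890  → 119.0692
row 6: Σ corner-gray over 11 cells = 5988  → 121.0504
row 7: Σ corner-gray over 11 cells = 5232  → 105.7675
Σ rows: total corner-gray = 43341  → 876.1596 mm³


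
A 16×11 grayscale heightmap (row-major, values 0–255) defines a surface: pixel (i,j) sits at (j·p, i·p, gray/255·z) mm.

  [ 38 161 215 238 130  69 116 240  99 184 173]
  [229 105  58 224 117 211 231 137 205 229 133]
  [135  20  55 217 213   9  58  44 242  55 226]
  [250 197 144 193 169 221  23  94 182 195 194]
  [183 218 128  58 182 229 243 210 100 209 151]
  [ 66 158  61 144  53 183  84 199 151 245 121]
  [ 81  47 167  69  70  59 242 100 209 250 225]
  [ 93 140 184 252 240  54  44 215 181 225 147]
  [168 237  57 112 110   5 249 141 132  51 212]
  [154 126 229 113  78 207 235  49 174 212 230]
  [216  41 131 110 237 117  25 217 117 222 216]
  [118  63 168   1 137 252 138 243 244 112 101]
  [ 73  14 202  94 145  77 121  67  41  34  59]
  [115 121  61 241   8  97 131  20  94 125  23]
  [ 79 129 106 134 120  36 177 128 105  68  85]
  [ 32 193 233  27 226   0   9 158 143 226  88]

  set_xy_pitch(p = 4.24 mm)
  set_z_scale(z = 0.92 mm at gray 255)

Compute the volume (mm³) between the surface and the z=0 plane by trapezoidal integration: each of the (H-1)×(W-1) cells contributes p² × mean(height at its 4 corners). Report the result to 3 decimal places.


height_mm = gray/255 × 0.92; cell vol = 4.24² × mean(4 corners)
unit = 4.24² × 0.92 / (4×255) = 0.0162151 mm³ per gray-sum
row 0: Σ corner-gray over 10 cells = 6511  → 105.5765
row 1: Σ corner-gray over 10 cells = 5583  → 90.5288
row 2: Σ corner-gray over 10 cells = 5467  → 88.6479
row 3: Σ corner-gray over 10 cells = 6768  → 109.7437
row 4: Σ corner-gray over 10 cells = 6231  → 101.0362
row 5: Σ corner-gray over 10 cells = 5475  → 88.7776
row 6: Σ corner-gray over 10 cells = 6042  → 97.9716
row 7: Σ corner-gray over 10 cells = 5878  → 95.3123
row 8: Σ corner-gray over 10 cells = 5798  → 94.0151
row 9: Σ corner-gray over 10 cells = 6096  → 98.8472
row 10: Σ corner-gray over 10 cells = 5801  → 94.0637
row 11: Σ corner-gray over 10 cells = 4657  → 75.5137
row 12: Σ corner-gray over 10 cells = 3656  → 59.2824
row 13: Σ corner-gray over 10 cells = 4104  → 66.5467
row 14: Σ corner-gray over 10 cells = 4720  → 76.5352
Σ rows: total corner-gray = 82787  → 1342.3987 mm³

1342.399


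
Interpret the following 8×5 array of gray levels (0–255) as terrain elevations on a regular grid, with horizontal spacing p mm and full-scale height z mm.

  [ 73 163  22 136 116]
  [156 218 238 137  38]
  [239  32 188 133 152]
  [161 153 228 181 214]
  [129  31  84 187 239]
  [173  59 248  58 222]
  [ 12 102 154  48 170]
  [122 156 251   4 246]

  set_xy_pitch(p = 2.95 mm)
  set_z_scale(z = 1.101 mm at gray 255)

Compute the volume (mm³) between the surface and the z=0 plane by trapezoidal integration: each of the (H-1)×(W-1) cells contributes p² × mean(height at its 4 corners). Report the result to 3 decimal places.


147.921

height_mm = gray/255 × 1.101; cell vol = 2.95² × mean(4 corners)
unit = 2.95² × 1.101 / (4×255) = 0.00939358 mm³ per gray-sum
row 0: Σ corner-gray over 4 cells = 2211  → 20.7692
row 1: Σ corner-gray over 4 cells = 2477  → 23.2679
row 2: Σ corner-gray over 4 cells = 2596  → 24.3857
row 3: Σ corner-gray over 4 cells = 2471  → 23.2115
row 4: Σ corner-gray over 4 cells = 2097  → 19.6983
row 5: Σ corner-gray over 4 cells = 1915  → 17.9887
row 6: Σ corner-gray over 4 cells = 1980  → 18.5993
Σ rows: total corner-gray = 15747  → 147.9207 mm³


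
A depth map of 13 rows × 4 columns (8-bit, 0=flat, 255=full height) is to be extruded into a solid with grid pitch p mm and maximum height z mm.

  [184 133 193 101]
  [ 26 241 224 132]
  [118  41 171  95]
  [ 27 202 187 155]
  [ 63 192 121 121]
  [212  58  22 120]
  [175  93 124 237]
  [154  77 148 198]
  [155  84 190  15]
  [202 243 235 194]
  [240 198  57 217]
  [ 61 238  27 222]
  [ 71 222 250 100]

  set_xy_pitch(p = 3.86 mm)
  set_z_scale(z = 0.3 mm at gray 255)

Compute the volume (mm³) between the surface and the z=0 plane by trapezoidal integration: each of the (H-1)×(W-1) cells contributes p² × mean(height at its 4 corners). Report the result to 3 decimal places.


92.123

height_mm = gray/255 × 0.3; cell vol = 3.86² × mean(4 corners)
unit = 3.86² × 0.3 / (4×255) = 0.00438224 mm³ per gray-sum
row 0: Σ corner-gray over 3 cells = 2025  → 8.8740
row 1: Σ corner-gray over 3 cells = 1725  → 7.5594
row 2: Σ corner-gray over 3 cells = 1597  → 6.9984
row 3: Σ corner-gray over 3 cells = 1770  → 7.7566
row 4: Σ corner-gray over 3 cells = 1302  → 5.7057
row 5: Σ corner-gray over 3 cells = 1338  → 5.8634
row 6: Σ corner-gray over 3 cells = 1648  → 7.2219
row 7: Σ corner-gray over 3 cells = 1520  → 6.6610
row 8: Σ corner-gray over 3 cells = 2070  → 9.0712
row 9: Σ corner-gray over 3 cells = 2319  → 10.1624
row 10: Σ corner-gray over 3 cells = 1780  → 7.8004
row 11: Σ corner-gray over 3 cells = 1928  → 8.4489
Σ rows: total corner-gray = 21022  → 92.1234 mm³
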